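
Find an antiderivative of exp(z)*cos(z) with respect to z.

exp(z)*sin(z)/2 + exp(z)*cos(z)/2 + C

Let I denote the integral. Integrate by parts with u = cos(z), dv = exp(z) dz, so v = exp(z): I = exp(z)*cos(z) + ∫ exp(z)*sin(z) dz.
Apply parts again with u = sin(z), dv = exp(z) dz: ∫ exp(z)*sin(z) dz = exp(z)*sin(z) − I. Substituting back brings back I: I = exp(z)*sin(z) + exp(z)*cos(z) − I.
Solving for I: (1 + 1)·I equals the remaining terms, so I = (1/2)·(exp(z)*sin(z) + exp(z)*cos(z)).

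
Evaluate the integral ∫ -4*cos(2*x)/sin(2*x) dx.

Let u = sin(2*x), so du = (2*cos(2*x)) dx.
Rewriting, the integral becomes -2·∫ 1/u du = -2·log(u).
Substituting back, u = sin(2*x).

-2*log(sin(2*x)) + C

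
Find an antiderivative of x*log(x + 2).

Use integration by parts with u = log(x + 2), dv = x dx.
Then du = 1/(x + 2) dx and v = x**2/2.

x**2*log(x + 2)/2 - x**2/4 + x - 2*log(x + 2) + C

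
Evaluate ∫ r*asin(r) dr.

Use integration by parts with u = arcsin(r), dv = r dr.
Then du = 1/sqrt(-r**2 + 1) dr.

r**2*asin(r)/2 + r*sqrt(-r**2 + 1)/4 - asin(r)/4 + C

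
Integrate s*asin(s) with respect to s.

s**2*asin(s)/2 + s*sqrt(-s**2 + 1)/4 - asin(s)/4 + C

Use integration by parts with u = arcsin(s), dv = s ds.
Then du = 1/sqrt(-s**2 + 1) ds.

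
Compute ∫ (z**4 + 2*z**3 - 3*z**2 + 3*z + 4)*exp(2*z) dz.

Use integration by parts with u = z**4 + 2*z**3 - 3*z**2 + 3*z + 4, dv = exp(2*z) dz, so v = exp(2*z)/2.
Apply parts 4 times (tabular method): alternate signs, differentiate u down to 0, integrate dv up.

(z**4 - 3*z**2 + 6*z + 1)*exp(2*z)/2 + C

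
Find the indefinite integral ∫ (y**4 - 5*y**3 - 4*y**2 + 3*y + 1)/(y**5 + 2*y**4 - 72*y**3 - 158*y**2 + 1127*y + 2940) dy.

Factor the denominator: (y - 7)*(y - 5)*(y + 3)*(y + 4)*(y + 7).
Partial-fraction decomposition: 325/(168*(y + 7)) - 167/(99*(y + 4)) + 43/(80*(y + 3)) + 7/(144*(y - 5)) + 64/(385*(y - 7)).
Integrate each term: A/(y−a) contributes A·log|y−a|.

64*log(y - 7)/385 + 7*log(y - 5)/144 + 43*log(y + 3)/80 - 167*log(y + 4)/99 + 325*log(y + 7)/168 + C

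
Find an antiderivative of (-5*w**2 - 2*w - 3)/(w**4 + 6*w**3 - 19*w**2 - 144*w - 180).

Factor the denominator: (w - 5)*(w + 2)*(w + 3)*(w + 6).
Partial-fraction decomposition: 57/(44*(w + 6)) - 7/(4*(w + 3)) + 19/(28*(w + 2)) - 69/(308*(w - 5)).
Integrate each term: A/(w−a) contributes A·log|w−a|.

-69*log(w - 5)/308 + 19*log(w + 2)/28 - 7*log(w + 3)/4 + 57*log(w + 6)/44 + C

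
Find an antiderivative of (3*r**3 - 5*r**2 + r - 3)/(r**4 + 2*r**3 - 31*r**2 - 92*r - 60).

Factor the denominator: (r - 6)*(r + 1)*(r + 2)*(r + 5).
Partial-fraction decomposition: 127/(33*(r + 5)) - 49/(24*(r + 2)) + 3/(7*(r + 1)) + 471/(616*(r - 6)).
Integrate each term: A/(r−a) contributes A·log|r−a|.

471*log(r - 6)/616 + 3*log(r + 1)/7 - 49*log(r + 2)/24 + 127*log(r + 5)/33 + C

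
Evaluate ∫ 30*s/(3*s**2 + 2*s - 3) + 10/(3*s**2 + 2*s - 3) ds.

5*log(3*s**2 + 2*s - 3) + C

Let u = 3*s**2 + 2*s - 3, so du = (6*s + 2) ds.
Rewriting, the integral becomes 5·∫ 1/u du = 5·log(u).
Substituting back, u = 3*s**2 + 2*s - 3.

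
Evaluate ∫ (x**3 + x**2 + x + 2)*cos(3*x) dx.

Use integration by parts with u = x**3 + x**2 + x + 2, dv = cos(3*x) dx, so v = sin(3*x)/3.
Apply parts 3 times (tabular method): alternate signs, differentiate u down to 0, integrate dv up.

x**3*sin(3*x)/3 + x**2*sin(3*x)/3 + x**2*cos(3*x)/3 + x*sin(3*x)/9 + 2*x*cos(3*x)/9 + 16*sin(3*x)/27 + cos(3*x)/27 + C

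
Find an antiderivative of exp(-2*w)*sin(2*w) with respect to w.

-exp(-2*w)*sin(2*w)/4 - exp(-2*w)*cos(2*w)/4 + C

Let I denote the integral. Integrate by parts with u = sin(2*w), dv = exp(-2*w) dw, so v = -exp(-2*w)/2: I = -exp(-2*w)*sin(2*w)/2 + ∫ exp(-2*w)*cos(2*w) dw.
Apply parts again with u = cos(2*w), dv = exp(-2*w) dw: ∫ exp(-2*w)*cos(2*w) dw = -exp(-2*w)*cos(2*w)/2 − I. Substituting back brings back I: I = -exp(-2*w)*sin(2*w)/2 - exp(-2*w)*cos(2*w)/2 − I.
Solving for I: (1 + 1)·I equals the remaining terms, so I = (1/2)·(-exp(-2*w)*sin(2*w)/2 - exp(-2*w)*cos(2*w)/2).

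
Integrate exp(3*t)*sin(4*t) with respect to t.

3*exp(3*t)*sin(4*t)/25 - 4*exp(3*t)*cos(4*t)/25 + C

Let I denote the integral. Integrate by parts with u = sin(4*t), dv = exp(3*t) dt, so v = exp(3*t)/3: I = exp(3*t)*sin(4*t)/3 − (4/3)·∫ exp(3*t)*cos(4*t) dt.
Apply parts again with u = cos(4*t), dv = exp(3*t) dt: ∫ exp(3*t)*cos(4*t) dt = exp(3*t)*cos(4*t)/3 + (4/3)·I. Substituting back brings back I: I = exp(3*t)*sin(4*t)/3 - 4*exp(3*t)*cos(4*t)/9 − (16/9)·I.
Solving for I: (1 + 16/9)·I equals the remaining terms, so I = (9/25)·(exp(3*t)*sin(4*t)/3 - 4*exp(3*t)*cos(4*t)/9).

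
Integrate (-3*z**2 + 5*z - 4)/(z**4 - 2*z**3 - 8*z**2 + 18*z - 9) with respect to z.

Factor the denominator: (z - 3)*(z - 1)**2*(z + 3).
Partial-fraction decomposition: 23/(48*(z + 3)) + 3/(16*(z - 1)) + 1/(4*(z - 1)**2) - 2/(3*(z - 3)).
Integrate each term; A/(z−a) gives A·log|z−a|; A/(z−a)² gives −A/(z−a).

-2*log(z - 3)/3 + 3*log(z - 1)/16 + 23*log(z + 3)/48 - 1/(4*z - 4) + C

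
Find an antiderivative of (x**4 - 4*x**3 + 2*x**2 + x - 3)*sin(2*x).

Use integration by parts with u = x**4 - 4*x**3 + 2*x**2 + x - 3, dv = sin(2*x) dx, so v = -cos(2*x)/2.
Apply parts 4 times (tabular method): alternate signs, differentiate u down to 0, integrate dv up.

-x**4*cos(2*x)/2 + x**3*sin(2*x) + 2*x**3*cos(2*x) - 3*x**2*sin(2*x) + x**2*cos(2*x)/2 - x*sin(2*x)/2 - 7*x*cos(2*x)/2 + 7*sin(2*x)/4 + 5*cos(2*x)/4 + C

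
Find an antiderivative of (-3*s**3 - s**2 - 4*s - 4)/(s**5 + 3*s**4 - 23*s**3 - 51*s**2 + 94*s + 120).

-38*log(s - 4)/105 + 4*log(s - 2)/21 + log(s + 1)/60 - 4*log(s + 3)/7 + 61*log(s + 5)/84 + C

Factor the denominator: (s - 4)*(s - 2)*(s + 1)*(s + 3)*(s + 5).
Partial-fraction decomposition: 61/(84*(s + 5)) - 4/(7*(s + 3)) + 1/(60*(s + 1)) + 4/(21*(s - 2)) - 38/(105*(s - 4)).
Integrate each term: A/(s−a) contributes A·log|s−a|.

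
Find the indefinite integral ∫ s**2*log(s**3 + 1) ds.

s**3*log(s**3 + 1)/3 - s**3/3 + log(s**3 + 1)/3 + C

Let u = s**3 + 1, so du = (3*s**2) ds.
The integral becomes (1/3)·∫ log(u) du; integrate by parts with u′=log(u), dv′=du.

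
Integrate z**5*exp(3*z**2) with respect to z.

(9*z**4 - 6*z**2 + 2)*exp(3*z**2)/54 + C

Let u = z², du = 2z dz; rewrite as (1/2)∫ u^2·exp(3u) du.
Now integrate by parts 2 times.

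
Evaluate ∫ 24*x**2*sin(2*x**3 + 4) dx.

Let u = 2*x**3 + 4, so du = (6*x**2) dx.
Rewriting, the integral becomes 4·∫ sin(u) du = 4·-cos(u).
Substituting back, u = 2*x**3 + 4.

-4*cos(2*x**3 + 4) + C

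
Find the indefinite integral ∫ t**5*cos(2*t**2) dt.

Let u = t², du = 2t dt; rewrite as (1/2)∫ u^2·cos(2u) du.
Now integrate by parts 2 times.

t**4*sin(2*t**2)/4 + t**2*cos(2*t**2)/4 - sin(2*t**2)/8 + C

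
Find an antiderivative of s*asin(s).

s**2*asin(s)/2 + s*sqrt(-s**2 + 1)/4 - asin(s)/4 + C

Use integration by parts with u = arcsin(s), dv = s ds.
Then du = 1/sqrt(-s**2 + 1) ds.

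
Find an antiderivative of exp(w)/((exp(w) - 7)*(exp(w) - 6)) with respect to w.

Let u = e^w, du = e^w dw.
The integral becomes ∫ du/((u-7)(u-6)); decompose into partial fractions.

log(exp(w) - 7) - log(exp(w) - 6) + C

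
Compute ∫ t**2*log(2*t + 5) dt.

t**3*log(2*t + 5)/3 - t**3/9 + 5*t**2/12 - 25*t/12 + 125*log(2*t + 5)/24 + C

Use integration by parts with u = log(2*t + 5), dv = t**2 dt.
Then du = 2/(2*t + 5) dt and v = t**3/3.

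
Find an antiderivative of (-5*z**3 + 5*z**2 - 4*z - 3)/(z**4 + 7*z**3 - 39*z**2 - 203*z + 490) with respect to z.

-523*log(z - 5)/432 + 31*log(z - 2)/243 - 15229*log(z + 7)/3888 - 1985/(108*z + 756) + C

Factor the denominator: (z - 5)*(z - 2)*(z + 7)**2.
Partial-fraction decomposition: -15229/(3888*(z + 7)) + 1985/(108*(z + 7)**2) + 31/(243*(z - 2)) - 523/(432*(z - 5)).
Integrate each term; A/(z−a) gives A·log|z−a|; A/(z−a)² gives −A/(z−a).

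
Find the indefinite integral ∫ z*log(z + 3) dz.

Use integration by parts with u = log(z + 3), dv = z dz.
Then du = 1/(z + 3) dz and v = z**2/2.

z**2*log(z + 3)/2 - z**2/4 + 3*z/2 - 9*log(z + 3)/2 + C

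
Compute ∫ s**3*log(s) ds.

s**4*log(s)/4 - s**4/16 + C

Use integration by parts with u = log(s), dv = s**3 ds.
Then du = 1/s ds and v = s**4/4.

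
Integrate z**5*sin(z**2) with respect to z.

Let u = z², du = 2z dz; rewrite as (1/2)∫ u^2·sin(1u) du.
Now integrate by parts 2 times.

-z**4*cos(z**2)/2 + z**2*sin(z**2) + cos(z**2) + C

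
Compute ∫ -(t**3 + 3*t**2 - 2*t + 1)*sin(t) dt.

Use integration by parts with u = t**3 + 3*t**2 - 2*t + 1, dv = -sin(t) dt, so v = cos(t).
Apply parts 3 times (tabular method): alternate signs, differentiate u down to 0, integrate dv up.

t**3*cos(t) - 3*t**2*sin(t) + 3*t**2*cos(t) - 6*t*sin(t) - 8*t*cos(t) + 8*sin(t) - 5*cos(t) + C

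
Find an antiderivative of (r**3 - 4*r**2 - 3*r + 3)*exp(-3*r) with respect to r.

(-3*r**3 + 9*r**2 + 15*r - 4)*exp(-3*r)/9 + C

Use integration by parts with u = r**3 - 4*r**2 - 3*r + 3, dv = exp(-3*r) dr, so v = -exp(-3*r)/3.
Apply parts 3 times (tabular method): alternate signs, differentiate u down to 0, integrate dv up.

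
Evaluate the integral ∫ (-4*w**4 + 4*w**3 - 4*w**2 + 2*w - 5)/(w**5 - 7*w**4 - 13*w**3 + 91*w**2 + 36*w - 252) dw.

Factor the denominator: (w - 7)*(w - 3)*(w - 2)*(w + 2)*(w + 3).
Partial-fraction decomposition: -479/(300*(w + 3)) + 121/(180*(w + 2)) - 49/(100*(w - 2)) + 251/(120*(w - 3)) - 8419/(1800*(w - 7)).
Integrate each term: A/(w−a) contributes A·log|w−a|.

-8419*log(w - 7)/1800 + 251*log(w - 3)/120 - 49*log(w - 2)/100 + 121*log(w + 2)/180 - 479*log(w + 3)/300 + C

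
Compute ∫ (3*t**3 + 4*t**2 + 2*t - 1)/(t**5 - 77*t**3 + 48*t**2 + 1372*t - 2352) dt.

Factor the denominator: (t - 7)*(t - 4)*(t - 2)*(t + 6)*(t + 7).
Partial-fraction decomposition: -424/(693*(t + 7)) + 517/(1040*(t + 6)) + 43/(720*(t - 2)) - 263/(660*(t - 4)) + 619/(1365*(t - 7)).
Integrate each term: A/(t−a) contributes A·log|t−a|.

619*log(t - 7)/1365 - 263*log(t - 4)/660 + 43*log(t - 2)/720 + 517*log(t + 6)/1040 - 424*log(t + 7)/693 + C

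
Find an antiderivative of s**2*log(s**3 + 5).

Let u = s**3 + 5, so du = (3*s**2) ds.
The integral becomes (1/3)·∫ log(u) du; integrate by parts with u′=log(u), dv′=du.

s**3*log(s**3 + 5)/3 - s**3/3 + 5*log(s**3 + 5)/3 + C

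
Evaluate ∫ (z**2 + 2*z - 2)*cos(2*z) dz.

z**2*sin(2*z)/2 + z*sin(2*z) + z*cos(2*z)/2 - 5*sin(2*z)/4 + cos(2*z)/2 + C

Use integration by parts with u = z**2 + 2*z - 2, dv = cos(2*z) dz, so v = sin(2*z)/2.
Apply parts 2 times (tabular method): alternate signs, differentiate u down to 0, integrate dv up.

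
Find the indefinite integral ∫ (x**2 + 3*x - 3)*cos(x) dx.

Use integration by parts with u = x**2 + 3*x - 3, dv = cos(x) dx, so v = sin(x).
Apply parts 2 times (tabular method): alternate signs, differentiate u down to 0, integrate dv up.

x**2*sin(x) + 3*x*sin(x) + 2*x*cos(x) - 5*sin(x) + 3*cos(x) + C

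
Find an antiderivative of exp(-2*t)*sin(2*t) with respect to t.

-exp(-2*t)*sin(2*t)/4 - exp(-2*t)*cos(2*t)/4 + C

Let I denote the integral. Integrate by parts with u = sin(2*t), dv = exp(-2*t) dt, so v = -exp(-2*t)/2: I = -exp(-2*t)*sin(2*t)/2 + ∫ exp(-2*t)*cos(2*t) dt.
Apply parts again with u = cos(2*t), dv = exp(-2*t) dt: ∫ exp(-2*t)*cos(2*t) dt = -exp(-2*t)*cos(2*t)/2 − I. Substituting back brings back I: I = -exp(-2*t)*sin(2*t)/2 - exp(-2*t)*cos(2*t)/2 − I.
Solving for I: (1 + 1)·I equals the remaining terms, so I = (1/2)·(-exp(-2*t)*sin(2*t)/2 - exp(-2*t)*cos(2*t)/2).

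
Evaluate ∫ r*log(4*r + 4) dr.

Use integration by parts with u = log(4*r + 4), dv = r dr.
Then du = 4/(4*r + 4) dr and v = r**2/2.

r**2*log(4*r + 4)/2 - r**2/4 + r/2 - log(r + 1)/2 + C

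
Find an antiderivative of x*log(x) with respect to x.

Use integration by parts with u = log(x), dv = x dx.
Then du = 1/x dx and v = x**2/2.

x**2*log(x)/2 - x**2/4 + C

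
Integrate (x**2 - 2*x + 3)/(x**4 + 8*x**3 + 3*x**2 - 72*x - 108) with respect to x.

Factor the denominator: (x - 3)*(x + 2)*(x + 3)*(x + 6).
Partial-fraction decomposition: -17/(36*(x + 6)) + 1/(x + 3) - 11/(20*(x + 2)) + 1/(45*(x - 3)).
Integrate each term: A/(x−a) contributes A·log|x−a|.

log(x - 3)/45 - 11*log(x + 2)/20 + log(x + 3) - 17*log(x + 6)/36 + C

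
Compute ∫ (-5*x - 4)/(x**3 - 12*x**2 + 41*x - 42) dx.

Factor the denominator: (x - 7)*(x - 3)*(x - 2).
Partial-fraction decomposition: -14/(5*(x - 2)) + 19/(4*(x - 3)) - 39/(20*(x - 7)).
Integrate each term: A/(x−a) contributes A·log|x−a|.

-39*log(x - 7)/20 + 19*log(x - 3)/4 - 14*log(x - 2)/5 + C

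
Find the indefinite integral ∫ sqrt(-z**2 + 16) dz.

Substitute z = 4·sin(θ), so dz = 4·cos(θ) dθ and the radical becomes sqrt(-z**2 + 16) = 4·cos(θ) by the Pythagorean identity.
Integrate the resulting trig expression in θ, then back-substitute θ = asin(z/4), sin(θ) = z/4, cos(θ) = sqrt(-z**2 + 16)/4 (absorbing any constant into C).

z*sqrt(-z**2 + 16)/2 + 8*asin(z/4) + C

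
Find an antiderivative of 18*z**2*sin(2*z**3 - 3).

Let u = 2*z**3 - 3, so du = (6*z**2) dz.
Rewriting, the integral becomes 3·∫ sin(u) du = 3·-cos(u).
Substituting back, u = 2*z**3 - 3.

-3*cos(2*z**3 - 3) + C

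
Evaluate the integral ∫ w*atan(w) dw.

w**2*atan(w)/2 - w/2 + atan(w)/2 + C

Use integration by parts with u = arctan(w), dv = w dw.
Then du = 1/(w**2 + 1) dw.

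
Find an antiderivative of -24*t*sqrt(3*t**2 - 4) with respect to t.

Let u = 3*t**2 - 4, so du = (6*t) dt.
Rewriting, the integral becomes -4·∫ √u du = -4·(2/3)u^(3/2).
Substituting back, u = 3*t**2 - 4.

-8*(3*t**2 - 4)**(3/2)/3 + C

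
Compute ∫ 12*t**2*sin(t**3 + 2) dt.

-4*cos(t**3 + 2) + C

Let u = t**3 + 2, so du = (3*t**2) dt.
Rewriting, the integral becomes 4·∫ sin(u) du = 4·-cos(u).
Substituting back, u = t**3 + 2.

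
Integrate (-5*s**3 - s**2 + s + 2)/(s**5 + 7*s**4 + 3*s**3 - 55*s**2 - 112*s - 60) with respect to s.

Factor the denominator: (s - 3)*(s + 1)*(s + 2)**2*(s + 5).
Partial-fraction decomposition: 199/(96*(s + 5)) - 119/(75*(s + 2)) + 12/(5*(s + 2)**2) - 5/(16*(s + 1)) - 139/(800*(s - 3)).
Integrate each term; A/(s−a) gives A·log|s−a|; A/(s−a)² gives −A/(s−a).

-139*log(s - 3)/800 - 5*log(s + 1)/16 - 119*log(s + 2)/75 + 199*log(s + 5)/96 - 12/(5*s + 10) + C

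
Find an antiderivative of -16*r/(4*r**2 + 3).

Let u = 4*r**2 + 3, so du = (8*r) dr.
Rewriting, the integral becomes -2·∫ 1/u du = -2·log(u).
Substituting back, u = 4*r**2 + 3.

-2*log(4*r**2 + 3) + C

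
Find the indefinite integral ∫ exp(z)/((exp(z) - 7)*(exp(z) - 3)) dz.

log(exp(z) - 7)/4 - log(exp(z) - 3)/4 + C

Let u = e^z, du = e^z dz.
The integral becomes ∫ du/((u-3)(u-7)); decompose into partial fractions.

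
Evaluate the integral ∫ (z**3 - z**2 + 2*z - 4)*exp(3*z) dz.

(9*z**3 - 18*z**2 + 30*z - 46)*exp(3*z)/27 + C

Use integration by parts with u = z**3 - z**2 + 2*z - 4, dv = exp(3*z) dz, so v = exp(3*z)/3.
Apply parts 3 times (tabular method): alternate signs, differentiate u down to 0, integrate dv up.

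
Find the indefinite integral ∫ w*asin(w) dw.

Use integration by parts with u = arcsin(w), dv = w dw.
Then du = 1/sqrt(-w**2 + 1) dw.

w**2*asin(w)/2 + w*sqrt(-w**2 + 1)/4 - asin(w)/4 + C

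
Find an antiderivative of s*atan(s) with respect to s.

Use integration by parts with u = arctan(s), dv = s ds.
Then du = 1/(s**2 + 1) ds.

s**2*atan(s)/2 - s/2 + atan(s)/2 + C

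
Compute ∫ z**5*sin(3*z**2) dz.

Let u = z², du = 2z dz; rewrite as (1/2)∫ u^2·sin(3u) du.
Now integrate by parts 2 times.

-z**4*cos(3*z**2)/6 + z**2*sin(3*z**2)/9 + cos(3*z**2)/27 + C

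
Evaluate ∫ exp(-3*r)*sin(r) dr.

-3*exp(-3*r)*sin(r)/10 - exp(-3*r)*cos(r)/10 + C

Let I denote the integral. Integrate by parts with u = sin(r), dv = exp(-3*r) dr, so v = -exp(-3*r)/3: I = -exp(-3*r)*sin(r)/3 + (1/3)·∫ exp(-3*r)*cos(r) dr.
Apply parts again with u = cos(r), dv = exp(-3*r) dr: ∫ exp(-3*r)*cos(r) dr = -exp(-3*r)*cos(r)/3 − (1/3)·I. Substituting back brings back I: I = -exp(-3*r)*sin(r)/3 - exp(-3*r)*cos(r)/9 − (1/9)·I.
Solving for I: (1 + 1/9)·I equals the remaining terms, so I = (9/10)·(-exp(-3*r)*sin(r)/3 - exp(-3*r)*cos(r)/9).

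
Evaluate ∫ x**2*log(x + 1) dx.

Use integration by parts with u = log(x + 1), dv = x**2 dx.
Then du = 1/(x + 1) dx and v = x**3/3.

x**3*log(x + 1)/3 - x**3/9 + x**2/6 - x/3 + log(x + 1)/3 + C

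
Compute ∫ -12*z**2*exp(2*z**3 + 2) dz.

Let u = 2*z**3 + 2, so du = (6*z**2) dz.
Rewriting, the integral becomes -2·∫ e^u du = -2·e^u.
Substituting back, u = 2*z**3 + 2.

-2*exp(2*z**3 + 2) + C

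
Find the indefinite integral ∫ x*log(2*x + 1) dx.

x**2*log(2*x + 1)/2 - x**2/4 + x/4 - log(2*x + 1)/8 + C

Use integration by parts with u = log(2*x + 1), dv = x dx.
Then du = 2/(2*x + 1) dx and v = x**2/2.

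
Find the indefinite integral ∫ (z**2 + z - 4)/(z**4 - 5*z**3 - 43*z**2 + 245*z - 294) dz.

Factor the denominator: (z - 7)*(z - 3)*(z - 2)*(z + 7).
Partial-fraction decomposition: -19/(630*(z + 7)) + 2/(45*(z - 2)) - 1/(5*(z - 3)) + 13/(70*(z - 7)).
Integrate each term: A/(z−a) contributes A·log|z−a|.

13*log(z - 7)/70 - log(z - 3)/5 + 2*log(z - 2)/45 - 19*log(z + 7)/630 + C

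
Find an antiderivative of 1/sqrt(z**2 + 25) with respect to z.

log(z + sqrt(z**2 + 25)) + C

Substitute z = 5·tan(θ), so dz = 5·sec(θ)^2 dθ and the radical becomes sqrt(z**2 + 25) = 5·sec(θ) by the Pythagorean identity.
Integrate the resulting trig expression in θ, then back-substitute tan(θ) = z/5, sec(θ) = sqrt(z**2 + 25)/5 (absorbing any constant into C).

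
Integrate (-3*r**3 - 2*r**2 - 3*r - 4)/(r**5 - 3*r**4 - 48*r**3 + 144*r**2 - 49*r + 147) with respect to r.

-72*log(r - 7)/175 + 7*log(r - 3)/25 + 237*log(r + 7)/1750 - log(r**2 + 1)/500 - 3*atan(r)/250 + C

Factor the denominator: (r - 7)*(r - 3)*(r + 7)*(r**2 + 1).
Partial-fraction decomposition: -(r + 3)/(250*(r**2 + 1)) + 237/(1750*(r + 7)) + 7/(25*(r - 3)) - 72/(175*(r - 7)).
Integrate each term; A/(r−a) gives A·log|r−a|; the (Br+D)/(r²+p²) term gives a log and an atan.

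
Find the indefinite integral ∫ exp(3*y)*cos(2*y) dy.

Let I denote the integral. Integrate by parts with u = cos(2*y), dv = exp(3*y) dy, so v = exp(3*y)/3: I = exp(3*y)*cos(2*y)/3 + (2/3)·∫ exp(3*y)*sin(2*y) dy.
Apply parts again with u = sin(2*y), dv = exp(3*y) dy: ∫ exp(3*y)*sin(2*y) dy = exp(3*y)*sin(2*y)/3 − (2/3)·I. Substituting back brings back I: I = 2*exp(3*y)*sin(2*y)/9 + exp(3*y)*cos(2*y)/3 − (4/9)·I.
Solving for I: (1 + 4/9)·I equals the remaining terms, so I = (9/13)·(2*exp(3*y)*sin(2*y)/9 + exp(3*y)*cos(2*y)/3).

2*exp(3*y)*sin(2*y)/13 + 3*exp(3*y)*cos(2*y)/13 + C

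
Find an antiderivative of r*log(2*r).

r**2*(log(r) + log(2))/2 - r**2/4 + C

Use integration by parts with u = log(2*r), dv = r dr.
Then du = 1/r dr and v = r**2/2.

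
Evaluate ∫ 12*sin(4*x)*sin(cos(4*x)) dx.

Let u = cos(4*x), so du = (-4*sin(4*x)) dx.
Rewriting, the integral becomes -3·∫ sin(u) du = -3·-cos(u).
Substituting back, u = cos(4*x).

3*cos(cos(4*x)) + C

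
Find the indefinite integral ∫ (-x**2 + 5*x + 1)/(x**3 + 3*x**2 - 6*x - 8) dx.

Factor the denominator: (x - 2)*(x + 1)*(x + 4).
Partial-fraction decomposition: -35/(18*(x + 4)) + 5/(9*(x + 1)) + 7/(18*(x - 2)).
Integrate each term: A/(x−a) contributes A·log|x−a|.

7*log(x - 2)/18 + 5*log(x + 1)/9 - 35*log(x + 4)/18 + C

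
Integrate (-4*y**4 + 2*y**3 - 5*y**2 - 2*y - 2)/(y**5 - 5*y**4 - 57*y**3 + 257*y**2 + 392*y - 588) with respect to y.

Factor the denominator: (y - 7)*(y - 6)*(y - 1)*(y + 2)*(y + 7).
Partial-fraction decomposition: -10523/(7280*(y + 7)) + 49/(540*(y + 2)) - 11/(720*(y - 1)) + 2473/(260*(y - 6)) - 9179/(756*(y - 7)).
Integrate each term: A/(y−a) contributes A·log|y−a|.

-9179*log(y - 7)/756 + 2473*log(y - 6)/260 - 11*log(y - 1)/720 + 49*log(y + 2)/540 - 10523*log(y + 7)/7280 + C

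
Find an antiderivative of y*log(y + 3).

Use integration by parts with u = log(y + 3), dv = y dy.
Then du = 1/(y + 3) dy and v = y**2/2.

y**2*log(y + 3)/2 - y**2/4 + 3*y/2 - 9*log(y + 3)/2 + C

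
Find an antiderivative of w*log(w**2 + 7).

Let u = w**2 + 7, so du = (2*w) dw.
The integral becomes (1/2)·∫ log(u) du; integrate by parts with u′=log(u), dv′=du.

w**2*log(w**2 + 7)/2 - w**2/2 + 7*log(w**2 + 7)/2 + C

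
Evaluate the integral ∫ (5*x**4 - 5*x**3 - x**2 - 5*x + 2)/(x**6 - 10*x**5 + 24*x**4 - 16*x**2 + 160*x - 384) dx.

Factor the denominator: (x - 6)*(x - 4)*(x - 2)*(x + 2)*(x**2 + 4).
Partial-fraction decomposition: -(29*x + 28)/(160*(x**2 + 4)) - 1/(12*(x + 2)) + 7/(64*(x - 2)) - 463/(240*(x - 4)) + 667/(320*(x - 6)).
Integrate each term; A/(x−a) gives A·log|x−a|; the (Bx+D)/(x²+p²) term gives a log and an atan.

667*log(x - 6)/320 - 463*log(x - 4)/240 + 7*log(x - 2)/64 - log(x + 2)/12 - 29*log(x**2 + 4)/320 - 7*atan(x/2)/80 + C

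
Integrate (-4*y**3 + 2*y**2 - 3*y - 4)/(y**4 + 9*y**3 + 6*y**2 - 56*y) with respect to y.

Factor the denominator: y*(y - 2)*(y + 4)*(y + 7).
Partial-fraction decomposition: -1487/(189*(y + 7)) + 37/(9*(y + 4)) - 17/(54*(y - 2)) + 1/(14*y).
Integrate each term: A/(y−a) contributes A·log|y−a|.

log(y)/14 - 17*log(y - 2)/54 + 37*log(y + 4)/9 - 1487*log(y + 7)/189 + C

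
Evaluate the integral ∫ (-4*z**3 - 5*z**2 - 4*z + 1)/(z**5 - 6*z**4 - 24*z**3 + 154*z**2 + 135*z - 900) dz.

Factor the denominator: (z - 5)**2*(z - 3)*(z + 3)*(z + 4).
Partial-fraction decomposition: 193/(567*(z + 4)) - 19/(96*(z + 3)) - 41/(42*(z - 3)) + 2161/(2592*(z - 5)) - 161/(36*(z - 5)**2).
Integrate each term; A/(z−a) gives A·log|z−a|; A/(z−a)² gives −A/(z−a).

2161*log(z - 5)/2592 - 41*log(z - 3)/42 - 19*log(z + 3)/96 + 193*log(z + 4)/567 + 161/(36*z - 180) + C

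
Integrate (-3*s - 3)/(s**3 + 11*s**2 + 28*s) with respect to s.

-3*log(s)/28 - 3*log(s + 4)/4 + 6*log(s + 7)/7 + C

Factor the denominator: s*(s + 4)*(s + 7).
Partial-fraction decomposition: 6/(7*(s + 7)) - 3/(4*(s + 4)) - 3/(28*s).
Integrate each term: A/(s−a) contributes A·log|s−a|.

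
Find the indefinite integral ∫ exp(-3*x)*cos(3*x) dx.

exp(-3*x)*sin(3*x)/6 - exp(-3*x)*cos(3*x)/6 + C

Let I denote the integral. Integrate by parts with u = cos(3*x), dv = exp(-3*x) dx, so v = -exp(-3*x)/3: I = -exp(-3*x)*cos(3*x)/3 − ∫ exp(-3*x)*sin(3*x) dx.
Apply parts again with u = sin(3*x), dv = exp(-3*x) dx: ∫ exp(-3*x)*sin(3*x) dx = -exp(-3*x)*sin(3*x)/3 + I. Substituting back brings back I: I = exp(-3*x)*sin(3*x)/3 - exp(-3*x)*cos(3*x)/3 − I.
Solving for I: (1 + 1)·I equals the remaining terms, so I = (1/2)·(exp(-3*x)*sin(3*x)/3 - exp(-3*x)*cos(3*x)/3).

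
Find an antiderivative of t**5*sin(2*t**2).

Let u = t², du = 2t dt; rewrite as (1/2)∫ u^2·sin(2u) du.
Now integrate by parts 2 times.

-t**4*cos(2*t**2)/4 + t**2*sin(2*t**2)/4 + cos(2*t**2)/8 + C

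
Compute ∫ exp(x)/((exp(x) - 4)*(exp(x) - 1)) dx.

Let u = e^x, du = e^x dx.
The integral becomes ∫ du/((u-4)(u-1)); decompose into partial fractions.

log(exp(x) - 4)/3 - log(exp(x) - 1)/3 + C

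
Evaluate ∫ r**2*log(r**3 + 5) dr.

Let u = r**3 + 5, so du = (3*r**2) dr.
The integral becomes (1/3)·∫ log(u) du; integrate by parts with u′=log(u), dv′=du.

r**3*log(r**3 + 5)/3 - r**3/3 + 5*log(r**3 + 5)/3 + C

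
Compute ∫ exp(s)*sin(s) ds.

Let I denote the integral. Integrate by parts with u = sin(s), dv = exp(s) ds, so v = exp(s): I = exp(s)*sin(s) − ∫ exp(s)*cos(s) ds.
Apply parts again with u = cos(s), dv = exp(s) ds: ∫ exp(s)*cos(s) ds = exp(s)*cos(s) + I. Substituting back brings back I: I = exp(s)*sin(s) - exp(s)*cos(s) − I.
Solving for I: (1 + 1)·I equals the remaining terms, so I = (1/2)·(exp(s)*sin(s) - exp(s)*cos(s)).

exp(s)*sin(s)/2 - exp(s)*cos(s)/2 + C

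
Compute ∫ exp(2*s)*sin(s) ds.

Let I denote the integral. Integrate by parts with u = sin(s), dv = exp(2*s) ds, so v = exp(2*s)/2: I = exp(2*s)*sin(s)/2 − (1/2)·∫ exp(2*s)*cos(s) ds.
Apply parts again with u = cos(s), dv = exp(2*s) ds: ∫ exp(2*s)*cos(s) ds = exp(2*s)*cos(s)/2 + (1/2)·I. Substituting back brings back I: I = exp(2*s)*sin(s)/2 - exp(2*s)*cos(s)/4 − (1/4)·I.
Solving for I: (1 + 1/4)·I equals the remaining terms, so I = (4/5)·(exp(2*s)*sin(s)/2 - exp(2*s)*cos(s)/4).

2*exp(2*s)*sin(s)/5 - exp(2*s)*cos(s)/5 + C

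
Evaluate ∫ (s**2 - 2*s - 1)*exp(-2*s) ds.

(-2*s**2 + 2*s + 3)*exp(-2*s)/4 + C

Use integration by parts with u = s**2 - 2*s - 1, dv = exp(-2*s) ds, so v = -exp(-2*s)/2.
Apply parts 2 times (tabular method): alternate signs, differentiate u down to 0, integrate dv up.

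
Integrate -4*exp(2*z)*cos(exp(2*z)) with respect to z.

Let u = exp(2*z), so du = (2*exp(2*z)) dz.
Rewriting, the integral becomes -2·∫ cos(u) du = -2·sin(u).
Substituting back, u = exp(2*z).

-2*sin(exp(2*z)) + C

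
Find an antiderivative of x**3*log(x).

Use integration by parts with u = log(x), dv = x**3 dx.
Then du = 1/x dx and v = x**4/4.

x**4*log(x)/4 - x**4/16 + C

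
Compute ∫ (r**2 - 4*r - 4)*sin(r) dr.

-r**2*cos(r) + 2*r*sin(r) + 4*r*cos(r) - 4*sin(r) + 6*cos(r) + C

Use integration by parts with u = r**2 - 4*r - 4, dv = sin(r) dr, so v = -cos(r).
Apply parts 2 times (tabular method): alternate signs, differentiate u down to 0, integrate dv up.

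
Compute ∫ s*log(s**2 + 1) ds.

s**2*log(s**2 + 1)/2 - s**2/2 + log(s**2 + 1)/2 + C

Let u = s**2 + 1, so du = (2*s) ds.
The integral becomes (1/2)·∫ log(u) du; integrate by parts with u′=log(u), dv′=du.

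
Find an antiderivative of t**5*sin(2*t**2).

Let u = t², du = 2t dt; rewrite as (1/2)∫ u^2·sin(2u) du.
Now integrate by parts 2 times.

-t**4*cos(2*t**2)/4 + t**2*sin(2*t**2)/4 + cos(2*t**2)/8 + C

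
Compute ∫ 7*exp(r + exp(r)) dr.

7*exp(exp(r)) + C

Let u = exp(r), so du = (exp(r)) dr.
Rewriting, the integral becomes 7·∫ e^u du = 7·e^u.
Substituting back, u = exp(r).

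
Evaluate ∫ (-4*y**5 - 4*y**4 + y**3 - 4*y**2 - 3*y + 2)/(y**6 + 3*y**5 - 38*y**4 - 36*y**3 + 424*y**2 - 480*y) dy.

Factor the denominator: y*(y - 4)*(y - 2)**2*(y + 5)*(y + 6).
Partial-fraction decomposition: -1279/(192*(y + 6)) + 1088/(245*(y + 5)) + 5605/(3136*(y - 2)) + 51/(56*(y - 2)**2) - 57/(16*(y - 4)) - 1/(240*y).
Integrate each term; A/(y−a) gives A·log|y−a|; A/(y−a)² gives −A/(y−a).

-log(y)/240 - 57*log(y - 4)/16 + 5605*log(y - 2)/3136 + 1088*log(y + 5)/245 - 1279*log(y + 6)/192 - 51/(56*y - 112) + C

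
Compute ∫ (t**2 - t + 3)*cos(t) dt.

Use integration by parts with u = t**2 - t + 3, dv = cos(t) dt, so v = sin(t).
Apply parts 2 times (tabular method): alternate signs, differentiate u down to 0, integrate dv up.

t**2*sin(t) - t*sin(t) + 2*t*cos(t) + sin(t) - cos(t) + C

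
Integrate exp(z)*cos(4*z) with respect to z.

Let I denote the integral. Integrate by parts with u = cos(4*z), dv = exp(z) dz, so v = exp(z): I = exp(z)*cos(4*z) + 4·∫ exp(z)*sin(4*z) dz.
Apply parts again with u = sin(4*z), dv = exp(z) dz: ∫ exp(z)*sin(4*z) dz = exp(z)*sin(4*z) − 4·I. Substituting back brings back I: I = 4*exp(z)*sin(4*z) + exp(z)*cos(4*z) − 16·I.
Solving for I: (1 + 16)·I equals the remaining terms, so I = (1/17)·(4*exp(z)*sin(4*z) + exp(z)*cos(4*z)).

4*exp(z)*sin(4*z)/17 + exp(z)*cos(4*z)/17 + C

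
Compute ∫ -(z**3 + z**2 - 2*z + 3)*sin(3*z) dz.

z**3*cos(3*z)/3 - z**2*sin(3*z)/3 + z**2*cos(3*z)/3 - 2*z*sin(3*z)/9 - 8*z*cos(3*z)/9 + 8*sin(3*z)/27 + 25*cos(3*z)/27 + C

Use integration by parts with u = z**3 + z**2 - 2*z + 3, dv = -sin(3*z) dz, so v = cos(3*z)/3.
Apply parts 3 times (tabular method): alternate signs, differentiate u down to 0, integrate dv up.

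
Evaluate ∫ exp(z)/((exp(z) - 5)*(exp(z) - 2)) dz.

Let u = e^z, du = e^z dz.
The integral becomes ∫ du/((u-5)(u-2)); decompose into partial fractions.

log(exp(z) - 5)/3 - log(exp(z) - 2)/3 + C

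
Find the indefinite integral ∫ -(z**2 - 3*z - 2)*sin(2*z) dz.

z**2*cos(2*z)/2 - z*sin(2*z)/2 - 3*z*cos(2*z)/2 + 3*sin(2*z)/4 - 5*cos(2*z)/4 + C

Use integration by parts with u = z**2 - 3*z - 2, dv = -sin(2*z) dz, so v = cos(2*z)/2.
Apply parts 2 times (tabular method): alternate signs, differentiate u down to 0, integrate dv up.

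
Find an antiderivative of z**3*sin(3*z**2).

-z**2*cos(3*z**2)/6 + sin(3*z**2)/18 + C

Let u = z², du = 2z dz; rewrite as (1/2)∫ u^1·sin(3u) du.
Now integrate by parts 1 time.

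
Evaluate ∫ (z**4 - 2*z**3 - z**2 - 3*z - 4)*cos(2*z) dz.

z**4*sin(2*z)/2 - z**3*sin(2*z) + z**3*cos(2*z) - 2*z**2*sin(2*z) - 3*z**2*cos(2*z)/2 - 2*z*cos(2*z) - sin(2*z) + C

Use integration by parts with u = z**4 - 2*z**3 - z**2 - 3*z - 4, dv = cos(2*z) dz, so v = sin(2*z)/2.
Apply parts 4 times (tabular method): alternate signs, differentiate u down to 0, integrate dv up.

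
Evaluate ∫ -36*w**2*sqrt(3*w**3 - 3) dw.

Let u = 3*w**3 - 3, so du = (9*w**2) dw.
Rewriting, the integral becomes -4·∫ √u du = -4·(2/3)u^(3/2).
Substituting back, u = 3*w**3 - 3.

-8*(3*w**3 - 3)**(3/2)/3 + C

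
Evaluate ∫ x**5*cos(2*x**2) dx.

x**4*sin(2*x**2)/4 + x**2*cos(2*x**2)/4 - sin(2*x**2)/8 + C

Let u = x², du = 2x dx; rewrite as (1/2)∫ u^2·cos(2u) du.
Now integrate by parts 2 times.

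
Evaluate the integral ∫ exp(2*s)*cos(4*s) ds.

Let I denote the integral. Integrate by parts with u = cos(4*s), dv = exp(2*s) ds, so v = exp(2*s)/2: I = exp(2*s)*cos(4*s)/2 + 2·∫ exp(2*s)*sin(4*s) ds.
Apply parts again with u = sin(4*s), dv = exp(2*s) ds: ∫ exp(2*s)*sin(4*s) ds = exp(2*s)*sin(4*s)/2 − 2·I. Substituting back brings back I: I = exp(2*s)*sin(4*s) + exp(2*s)*cos(4*s)/2 − 4·I.
Solving for I: (1 + 4)·I equals the remaining terms, so I = (1/5)·(exp(2*s)*sin(4*s) + exp(2*s)*cos(4*s)/2).

exp(2*s)*sin(4*s)/5 + exp(2*s)*cos(4*s)/10 + C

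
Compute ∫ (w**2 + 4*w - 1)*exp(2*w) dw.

Use integration by parts with u = w**2 + 4*w - 1, dv = exp(2*w) dw, so v = exp(2*w)/2.
Apply parts 2 times (tabular method): alternate signs, differentiate u down to 0, integrate dv up.

(2*w**2 + 6*w - 5)*exp(2*w)/4 + C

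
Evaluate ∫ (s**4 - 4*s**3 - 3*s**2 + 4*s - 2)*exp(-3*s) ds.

(-27*s**4 + 72*s**3 + 153*s**2 - 6*s + 52)*exp(-3*s)/81 + C

Use integration by parts with u = s**4 - 4*s**3 - 3*s**2 + 4*s - 2, dv = exp(-3*s) ds, so v = -exp(-3*s)/3.
Apply parts 4 times (tabular method): alternate signs, differentiate u down to 0, integrate dv up.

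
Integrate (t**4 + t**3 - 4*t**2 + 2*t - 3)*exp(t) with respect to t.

Use integration by parts with u = t**4 + t**3 - 4*t**2 + 2*t - 3, dv = exp(t) dt, so v = exp(t).
Apply parts 4 times (tabular method): alternate signs, differentiate u down to 0, integrate dv up.

(t**4 - 3*t**3 + 5*t**2 - 8*t + 5)*exp(t) + C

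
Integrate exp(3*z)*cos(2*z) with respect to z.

Let I denote the integral. Integrate by parts with u = cos(2*z), dv = exp(3*z) dz, so v = exp(3*z)/3: I = exp(3*z)*cos(2*z)/3 + (2/3)·∫ exp(3*z)*sin(2*z) dz.
Apply parts again with u = sin(2*z), dv = exp(3*z) dz: ∫ exp(3*z)*sin(2*z) dz = exp(3*z)*sin(2*z)/3 − (2/3)·I. Substituting back brings back I: I = 2*exp(3*z)*sin(2*z)/9 + exp(3*z)*cos(2*z)/3 − (4/9)·I.
Solving for I: (1 + 4/9)·I equals the remaining terms, so I = (9/13)·(2*exp(3*z)*sin(2*z)/9 + exp(3*z)*cos(2*z)/3).

2*exp(3*z)*sin(2*z)/13 + 3*exp(3*z)*cos(2*z)/13 + C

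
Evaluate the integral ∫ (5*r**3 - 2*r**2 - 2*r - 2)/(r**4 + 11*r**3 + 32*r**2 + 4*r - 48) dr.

-log(r - 1)/105 + 23*log(r + 2)/12 - 173*log(r + 4)/10 + 571*log(r + 6)/28 + C

Factor the denominator: (r - 1)*(r + 2)*(r + 4)*(r + 6).
Partial-fraction decomposition: 571/(28*(r + 6)) - 173/(10*(r + 4)) + 23/(12*(r + 2)) - 1/(105*(r - 1)).
Integrate each term: A/(r−a) contributes A·log|r−a|.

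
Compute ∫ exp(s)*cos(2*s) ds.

Let I denote the integral. Integrate by parts with u = cos(2*s), dv = exp(s) ds, so v = exp(s): I = exp(s)*cos(2*s) + 2·∫ exp(s)*sin(2*s) ds.
Apply parts again with u = sin(2*s), dv = exp(s) ds: ∫ exp(s)*sin(2*s) ds = exp(s)*sin(2*s) − 2·I. Substituting back brings back I: I = 2*exp(s)*sin(2*s) + exp(s)*cos(2*s) − 4·I.
Solving for I: (1 + 4)·I equals the remaining terms, so I = (1/5)·(2*exp(s)*sin(2*s) + exp(s)*cos(2*s)).

2*exp(s)*sin(2*s)/5 + exp(s)*cos(2*s)/5 + C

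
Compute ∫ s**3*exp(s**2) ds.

Let u = s², du = 2s ds; rewrite as (1/2)∫ u^1·exp(1u) du.
Now integrate by parts 1 time.

(s**2 - 1)*exp(s**2)/2 + C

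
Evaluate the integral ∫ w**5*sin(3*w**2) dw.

-w**4*cos(3*w**2)/6 + w**2*sin(3*w**2)/9 + cos(3*w**2)/27 + C

Let u = w², du = 2w dw; rewrite as (1/2)∫ u^2·sin(3u) du.
Now integrate by parts 2 times.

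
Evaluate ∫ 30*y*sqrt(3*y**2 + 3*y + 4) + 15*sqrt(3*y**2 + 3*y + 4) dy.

Let u = 3*y**2 + 3*y + 4, so du = (6*y + 3) dy.
Rewriting, the integral becomes 5·∫ √u du = 5·(2/3)u^(3/2).
Substituting back, u = 3*y**2 + 3*y + 4.

10*(3*y**2 + 3*y + 4)**(3/2)/3 + C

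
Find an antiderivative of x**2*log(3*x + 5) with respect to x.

Use integration by parts with u = log(3*x + 5), dv = x**2 dx.
Then du = 3/(3*x + 5) dx and v = x**3/3.

x**3*log(3*x + 5)/3 - x**3/9 + 5*x**2/18 - 25*x/27 + 125*log(3*x + 5)/81 + C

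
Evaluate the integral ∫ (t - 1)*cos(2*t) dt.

t*sin(2*t)/2 - sin(2*t)/2 + cos(2*t)/4 + C

Use integration by parts with u = t - 1, dv = cos(2*t) dt, so v = sin(2*t)/2.
Apply parts 1 times (tabular method): alternate signs, differentiate u down to 0, integrate dv up.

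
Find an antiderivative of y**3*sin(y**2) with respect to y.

Let u = y², du = 2y dy; rewrite as (1/2)∫ u^1·sin(1u) du.
Now integrate by parts 1 time.

-y**2*cos(y**2)/2 + sin(y**2)/2 + C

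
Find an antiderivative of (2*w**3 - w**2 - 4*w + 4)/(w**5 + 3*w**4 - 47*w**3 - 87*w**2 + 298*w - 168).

Factor the denominator: (w - 6)*(w - 1)**2*(w + 4)*(w + 7).
Partial-fraction decomposition: -703/(2496*(w + 7)) + 62/(375*(w + 4)) + 1/(1600*(w - 1)) - 1/(200*(w - 1)**2) + 188/(1625*(w - 6)).
Integrate each term; A/(w−a) gives A·log|w−a|; A/(w−a)² gives −A/(w−a).

188*log(w - 6)/1625 + log(w - 1)/1600 + 62*log(w + 4)/375 - 703*log(w + 7)/2496 + 1/(200*w - 200) + C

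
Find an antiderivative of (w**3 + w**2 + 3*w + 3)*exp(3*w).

Use integration by parts with u = w**3 + w**2 + 3*w + 3, dv = exp(3*w) dw, so v = exp(3*w)/3.
Apply parts 3 times (tabular method): alternate signs, differentiate u down to 0, integrate dv up.

(w**3 + 3*w + 2)*exp(3*w)/3 + C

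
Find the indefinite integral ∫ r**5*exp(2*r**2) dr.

(2*r**4 - 2*r**2 + 1)*exp(2*r**2)/8 + C

Let u = r², du = 2r dr; rewrite as (1/2)∫ u^2·exp(2u) du.
Now integrate by parts 2 times.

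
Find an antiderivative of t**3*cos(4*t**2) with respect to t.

Let u = t², du = 2t dt; rewrite as (1/2)∫ u^1·cos(4u) du.
Now integrate by parts 1 time.

t**2*sin(4*t**2)/8 + cos(4*t**2)/32 + C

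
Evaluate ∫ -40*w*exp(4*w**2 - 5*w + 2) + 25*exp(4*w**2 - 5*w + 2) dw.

-5*exp(4*w**2 - 5*w + 2) + C

Let u = 4*w**2 - 5*w + 2, so du = (8*w - 5) dw.
Rewriting, the integral becomes -5·∫ e^u du = -5·e^u.
Substituting back, u = 4*w**2 - 5*w + 2.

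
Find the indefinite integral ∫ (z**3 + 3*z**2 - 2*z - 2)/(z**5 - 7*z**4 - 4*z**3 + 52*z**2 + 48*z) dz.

-log(z)/24 + 155*log(z - 6)/336 - 17*log(z - 4)/40 - 2*log(z + 1)/35 + log(z + 2)/16 + C

Factor the denominator: z*(z - 6)*(z - 4)*(z + 1)*(z + 2).
Partial-fraction decomposition: 1/(16*(z + 2)) - 2/(35*(z + 1)) - 17/(40*(z - 4)) + 155/(336*(z - 6)) - 1/(24*z).
Integrate each term: A/(z−a) contributes A·log|z−a|.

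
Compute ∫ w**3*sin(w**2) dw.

Let u = w², du = 2w dw; rewrite as (1/2)∫ u^1·sin(1u) du.
Now integrate by parts 1 time.

-w**2*cos(w**2)/2 + sin(w**2)/2 + C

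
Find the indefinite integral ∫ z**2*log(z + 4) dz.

Use integration by parts with u = log(z + 4), dv = z**2 dz.
Then du = 1/(z + 4) dz and v = z**3/3.

z**3*log(z + 4)/3 - z**3/9 + 2*z**2/3 - 16*z/3 + 64*log(z + 4)/3 + C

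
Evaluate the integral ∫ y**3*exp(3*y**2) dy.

(3*y**2 - 1)*exp(3*y**2)/18 + C

Let u = y², du = 2y dy; rewrite as (1/2)∫ u^1·exp(3u) du.
Now integrate by parts 1 time.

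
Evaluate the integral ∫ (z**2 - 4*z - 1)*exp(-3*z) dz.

(-9*z**2 + 30*z + 19)*exp(-3*z)/27 + C

Use integration by parts with u = z**2 - 4*z - 1, dv = exp(-3*z) dz, so v = -exp(-3*z)/3.
Apply parts 2 times (tabular method): alternate signs, differentiate u down to 0, integrate dv up.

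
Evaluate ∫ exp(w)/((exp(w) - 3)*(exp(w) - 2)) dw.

log(exp(w) - 3) - log(exp(w) - 2) + C

Let u = e^w, du = e^w dw.
The integral becomes ∫ du/((u-2)(u-3)); decompose into partial fractions.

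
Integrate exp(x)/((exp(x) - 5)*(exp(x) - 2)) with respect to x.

log(exp(x) - 5)/3 - log(exp(x) - 2)/3 + C

Let u = e^x, du = e^x dx.
The integral becomes ∫ du/((u-5)(u-2)); decompose into partial fractions.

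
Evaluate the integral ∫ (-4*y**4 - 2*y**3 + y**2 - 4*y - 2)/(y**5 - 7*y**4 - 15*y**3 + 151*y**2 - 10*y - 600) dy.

-9179*log(y - 5)/15876 - 383*log(y - 3)/140 + 19*log(y + 2)/245 - 433*log(y + 4)/567 + 2747/(126*y - 630) + C

Factor the denominator: (y - 5)**2*(y - 3)*(y + 2)*(y + 4).
Partial-fraction decomposition: -433/(567*(y + 4)) + 19/(245*(y + 2)) - 383/(140*(y - 3)) - 9179/(15876*(y - 5)) - 2747/(126*(y - 5)**2).
Integrate each term; A/(y−a) gives A·log|y−a|; A/(y−a)² gives −A/(y−a).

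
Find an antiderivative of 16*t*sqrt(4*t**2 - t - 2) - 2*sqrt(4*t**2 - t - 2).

4*(4*t**2 - t - 2)**(3/2)/3 + C

Let u = 4*t**2 - t - 2, so du = (8*t - 1) dt.
Rewriting, the integral becomes 2·∫ √u du = 2·(2/3)u^(3/2).
Substituting back, u = 4*t**2 - t - 2.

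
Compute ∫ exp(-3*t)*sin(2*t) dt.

Let I denote the integral. Integrate by parts with u = sin(2*t), dv = exp(-3*t) dt, so v = -exp(-3*t)/3: I = -exp(-3*t)*sin(2*t)/3 + (2/3)·∫ exp(-3*t)*cos(2*t) dt.
Apply parts again with u = cos(2*t), dv = exp(-3*t) dt: ∫ exp(-3*t)*cos(2*t) dt = -exp(-3*t)*cos(2*t)/3 − (2/3)·I. Substituting back brings back I: I = -exp(-3*t)*sin(2*t)/3 - 2*exp(-3*t)*cos(2*t)/9 − (4/9)·I.
Solving for I: (1 + 4/9)·I equals the remaining terms, so I = (9/13)·(-exp(-3*t)*sin(2*t)/3 - 2*exp(-3*t)*cos(2*t)/9).

-3*exp(-3*t)*sin(2*t)/13 - 2*exp(-3*t)*cos(2*t)/13 + C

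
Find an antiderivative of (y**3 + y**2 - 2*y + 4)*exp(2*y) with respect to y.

Use integration by parts with u = y**3 + y**2 - 2*y + 4, dv = exp(2*y) dy, so v = exp(2*y)/2.
Apply parts 3 times (tabular method): alternate signs, differentiate u down to 0, integrate dv up.

(4*y**3 - 2*y**2 - 6*y + 19)*exp(2*y)/8 + C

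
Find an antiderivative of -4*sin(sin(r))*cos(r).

4*cos(sin(r)) + C

Let u = sin(r), so du = (cos(r)) dr.
Rewriting, the integral becomes -4·∫ sin(u) du = -4·-cos(u).
Substituting back, u = sin(r).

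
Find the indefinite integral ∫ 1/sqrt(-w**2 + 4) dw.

asin(w/2) + C

Substitute w = 2·sin(θ), so dw = 2·cos(θ) dθ and the radical becomes sqrt(-w**2 + 4) = 2·cos(θ) by the Pythagorean identity.
Integrate the resulting trig expression in θ, then back-substitute θ = asin(w/2), sin(θ) = w/2, cos(θ) = sqrt(-w**2 + 4)/2 (absorbing any constant into C).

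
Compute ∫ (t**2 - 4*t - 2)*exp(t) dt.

(t**2 - 6*t + 4)*exp(t) + C

Use integration by parts with u = t**2 - 4*t - 2, dv = exp(t) dt, so v = exp(t).
Apply parts 2 times (tabular method): alternate signs, differentiate u down to 0, integrate dv up.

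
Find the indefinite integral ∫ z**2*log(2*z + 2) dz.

z**3*log(2*z + 2)/3 - z**3/9 + z**2/6 - z/3 + log(z + 1)/3 + C

Use integration by parts with u = log(2*z + 2), dv = z**2 dz.
Then du = 2/(2*z + 2) dz and v = z**3/3.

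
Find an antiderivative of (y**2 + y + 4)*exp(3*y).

Use integration by parts with u = y**2 + y + 4, dv = exp(3*y) dy, so v = exp(3*y)/3.
Apply parts 2 times (tabular method): alternate signs, differentiate u down to 0, integrate dv up.

(9*y**2 + 3*y + 35)*exp(3*y)/27 + C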